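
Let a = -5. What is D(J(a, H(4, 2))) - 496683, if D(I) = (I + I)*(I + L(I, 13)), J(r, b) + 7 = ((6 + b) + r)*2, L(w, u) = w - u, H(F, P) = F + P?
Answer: -496669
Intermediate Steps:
J(r, b) = 5 + 2*b + 2*r (J(r, b) = -7 + ((6 + b) + r)*2 = -7 + (6 + b + r)*2 = -7 + (12 + 2*b + 2*r) = 5 + 2*b + 2*r)
D(I) = 2*I*(-13 + 2*I) (D(I) = (I + I)*(I + (I - 1*13)) = (2*I)*(I + (I - 13)) = (2*I)*(I + (-13 + I)) = (2*I)*(-13 + 2*I) = 2*I*(-13 + 2*I))
D(J(a, H(4, 2))) - 496683 = 2*(5 + 2*(4 + 2) + 2*(-5))*(-13 + 2*(5 + 2*(4 + 2) + 2*(-5))) - 496683 = 2*(5 + 2*6 - 10)*(-13 + 2*(5 + 2*6 - 10)) - 496683 = 2*(5 + 12 - 10)*(-13 + 2*(5 + 12 - 10)) - 496683 = 2*7*(-13 + 2*7) - 496683 = 2*7*(-13 + 14) - 496683 = 2*7*1 - 496683 = 14 - 496683 = -496669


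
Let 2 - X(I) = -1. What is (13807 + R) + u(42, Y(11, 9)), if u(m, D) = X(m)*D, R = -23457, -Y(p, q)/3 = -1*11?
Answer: -9551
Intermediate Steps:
Y(p, q) = 33 (Y(p, q) = -(-3)*11 = -3*(-11) = 33)
X(I) = 3 (X(I) = 2 - 1*(-1) = 2 + 1 = 3)
u(m, D) = 3*D
(13807 + R) + u(42, Y(11, 9)) = (13807 - 23457) + 3*33 = -9650 + 99 = -9551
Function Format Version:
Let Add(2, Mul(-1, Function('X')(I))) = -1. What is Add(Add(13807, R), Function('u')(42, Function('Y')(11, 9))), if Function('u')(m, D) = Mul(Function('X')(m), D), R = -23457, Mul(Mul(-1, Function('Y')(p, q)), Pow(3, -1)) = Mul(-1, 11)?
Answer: -9551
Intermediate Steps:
Function('Y')(p, q) = 33 (Function('Y')(p, q) = Mul(-3, Mul(-1, 11)) = Mul(-3, -11) = 33)
Function('X')(I) = 3 (Function('X')(I) = Add(2, Mul(-1, -1)) = Add(2, 1) = 3)
Function('u')(m, D) = Mul(3, D)
Add(Add(13807, R), Function('u')(42, Function('Y')(11, 9))) = Add(Add(13807, -23457), Mul(3, 33)) = Add(-9650, 99) = -9551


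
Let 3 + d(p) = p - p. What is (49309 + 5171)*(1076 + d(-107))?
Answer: 58457040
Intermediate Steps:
d(p) = -3 (d(p) = -3 + (p - p) = -3 + 0 = -3)
(49309 + 5171)*(1076 + d(-107)) = (49309 + 5171)*(1076 - 3) = 54480*1073 = 58457040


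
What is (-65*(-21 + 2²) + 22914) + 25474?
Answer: 49493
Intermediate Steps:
(-65*(-21 + 2²) + 22914) + 25474 = (-65*(-21 + 4) + 22914) + 25474 = (-65*(-17) + 22914) + 25474 = (1105 + 22914) + 25474 = 24019 + 25474 = 49493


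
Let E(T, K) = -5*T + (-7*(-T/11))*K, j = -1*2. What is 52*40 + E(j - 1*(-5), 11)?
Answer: 2086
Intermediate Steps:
j = -2
E(T, K) = -5*T + 7*K*T/11 (E(T, K) = -5*T + (-(-7)*T/11)*K = -5*T + (7*T/11)*K = -5*T + 7*K*T/11)
52*40 + E(j - 1*(-5), 11) = 52*40 + (-2 - 1*(-5))*(-55 + 7*11)/11 = 2080 + (-2 + 5)*(-55 + 77)/11 = 2080 + (1/11)*3*22 = 2080 + 6 = 2086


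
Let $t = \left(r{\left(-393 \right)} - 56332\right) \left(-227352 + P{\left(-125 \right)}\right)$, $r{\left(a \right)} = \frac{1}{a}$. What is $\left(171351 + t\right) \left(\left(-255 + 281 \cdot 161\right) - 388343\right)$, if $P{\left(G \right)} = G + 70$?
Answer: $- \frac{1728634929945015274}{393} \approx -4.3986 \cdot 10^{15}$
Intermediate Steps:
$P{\left(G \right)} = 70 + G$
$t = \frac{5034444639139}{393}$ ($t = \left(\frac{1}{-393} - 56332\right) \left(-227352 + \left(70 - 125\right)\right) = \left(- \frac{1}{393} - 56332\right) \left(-227352 - 55\right) = \left(- \frac{22138477}{393}\right) \left(-227407\right) = \frac{5034444639139}{393} \approx 1.281 \cdot 10^{10}$)
$\left(171351 + t\right) \left(\left(-255 + 281 \cdot 161\right) - 388343\right) = \left(171351 + \frac{5034444639139}{393}\right) \left(\left(-255 + 281 \cdot 161\right) - 388343\right) = \frac{5034511980082 \left(\left(-255 + 45241\right) - 388343\right)}{393} = \frac{5034511980082 \left(44986 - 388343\right)}{393} = \frac{5034511980082}{393} \left(-343357\right) = - \frac{1728634929945015274}{393}$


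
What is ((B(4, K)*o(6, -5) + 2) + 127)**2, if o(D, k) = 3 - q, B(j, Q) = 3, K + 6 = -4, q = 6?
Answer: 14400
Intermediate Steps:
K = -10 (K = -6 - 4 = -10)
o(D, k) = -3 (o(D, k) = 3 - 1*6 = 3 - 6 = -3)
((B(4, K)*o(6, -5) + 2) + 127)**2 = ((3*(-3) + 2) + 127)**2 = ((-9 + 2) + 127)**2 = (-7 + 127)**2 = 120**2 = 14400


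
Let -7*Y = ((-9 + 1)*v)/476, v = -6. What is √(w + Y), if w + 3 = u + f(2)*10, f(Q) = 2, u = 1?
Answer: √254694/119 ≈ 4.2409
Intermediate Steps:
Y = -12/833 (Y = -(-9 + 1)*(-6)/(7*476) = -(-8*(-6))/(7*476) = -48/(7*476) = -⅐*12/119 = -12/833 ≈ -0.014406)
w = 18 (w = -3 + (1 + 2*10) = -3 + (1 + 20) = -3 + 21 = 18)
√(w + Y) = √(18 - 12/833) = √(14982/833) = √254694/119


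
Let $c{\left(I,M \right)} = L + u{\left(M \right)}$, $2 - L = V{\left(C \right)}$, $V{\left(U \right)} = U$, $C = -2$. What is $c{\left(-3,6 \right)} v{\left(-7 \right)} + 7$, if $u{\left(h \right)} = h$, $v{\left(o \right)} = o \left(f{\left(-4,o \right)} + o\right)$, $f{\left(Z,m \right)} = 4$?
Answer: $217$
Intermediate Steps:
$v{\left(o \right)} = o \left(4 + o\right)$
$L = 4$ ($L = 2 - -2 = 2 + 2 = 4$)
$c{\left(I,M \right)} = 4 + M$
$c{\left(-3,6 \right)} v{\left(-7 \right)} + 7 = \left(4 + 6\right) \left(- 7 \left(4 - 7\right)\right) + 7 = 10 \left(\left(-7\right) \left(-3\right)\right) + 7 = 10 \cdot 21 + 7 = 210 + 7 = 217$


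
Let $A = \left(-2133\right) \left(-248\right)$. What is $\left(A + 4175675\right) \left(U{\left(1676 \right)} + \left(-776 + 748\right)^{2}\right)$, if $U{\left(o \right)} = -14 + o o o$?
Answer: $22148803213939814$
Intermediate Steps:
$U{\left(o \right)} = -14 + o^{3}$ ($U{\left(o \right)} = -14 + o^{2} o = -14 + o^{3}$)
$A = 528984$
$\left(A + 4175675\right) \left(U{\left(1676 \right)} + \left(-776 + 748\right)^{2}\right) = \left(528984 + 4175675\right) \left(\left(-14 + 1676^{3}\right) + \left(-776 + 748\right)^{2}\right) = 4704659 \left(\left(-14 + 4707843776\right) + \left(-28\right)^{2}\right) = 4704659 \left(4707843762 + 784\right) = 4704659 \cdot 4707844546 = 22148803213939814$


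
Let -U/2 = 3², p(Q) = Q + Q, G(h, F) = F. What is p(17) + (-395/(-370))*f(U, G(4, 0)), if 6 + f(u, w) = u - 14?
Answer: -243/37 ≈ -6.5676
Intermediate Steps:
p(Q) = 2*Q
U = -18 (U = -2*3² = -2*9 = -18)
f(u, w) = -20 + u (f(u, w) = -6 + (u - 14) = -6 + (-14 + u) = -20 + u)
p(17) + (-395/(-370))*f(U, G(4, 0)) = 2*17 + (-395/(-370))*(-20 - 18) = 34 - 395*(-1/370)*(-38) = 34 + (79/74)*(-38) = 34 - 1501/37 = -243/37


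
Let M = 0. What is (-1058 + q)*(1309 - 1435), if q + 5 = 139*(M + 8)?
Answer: -6174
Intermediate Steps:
q = 1107 (q = -5 + 139*(0 + 8) = -5 + 139*8 = -5 + 1112 = 1107)
(-1058 + q)*(1309 - 1435) = (-1058 + 1107)*(1309 - 1435) = 49*(-126) = -6174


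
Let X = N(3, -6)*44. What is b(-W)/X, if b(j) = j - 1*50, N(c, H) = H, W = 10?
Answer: 5/22 ≈ 0.22727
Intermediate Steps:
X = -264 (X = -6*44 = -264)
b(j) = -50 + j (b(j) = j - 50 = -50 + j)
b(-W)/X = (-50 - 1*10)/(-264) = (-50 - 10)*(-1/264) = -60*(-1/264) = 5/22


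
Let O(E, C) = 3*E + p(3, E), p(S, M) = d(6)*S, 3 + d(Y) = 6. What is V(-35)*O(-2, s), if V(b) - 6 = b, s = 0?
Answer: -87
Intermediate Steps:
d(Y) = 3 (d(Y) = -3 + 6 = 3)
V(b) = 6 + b
p(S, M) = 3*S
O(E, C) = 9 + 3*E (O(E, C) = 3*E + 3*3 = 3*E + 9 = 9 + 3*E)
V(-35)*O(-2, s) = (6 - 35)*(9 + 3*(-2)) = -29*(9 - 6) = -29*3 = -87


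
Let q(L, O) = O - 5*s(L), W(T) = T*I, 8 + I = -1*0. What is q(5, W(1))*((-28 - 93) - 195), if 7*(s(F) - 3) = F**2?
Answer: 90376/7 ≈ 12911.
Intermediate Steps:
s(F) = 3 + F**2/7
I = -8 (I = -8 - 1*0 = -8 + 0 = -8)
W(T) = -8*T (W(T) = T*(-8) = -8*T)
q(L, O) = -15 + O - 5*L**2/7 (q(L, O) = O - 5*(3 + L**2/7) = O + (-15 - 5*L**2/7) = -15 + O - 5*L**2/7)
q(5, W(1))*((-28 - 93) - 195) = (-15 - 8*1 - 5/7*5**2)*((-28 - 93) - 195) = (-15 - 8 - 5/7*25)*(-121 - 195) = (-15 - 8 - 125/7)*(-316) = -286/7*(-316) = 90376/7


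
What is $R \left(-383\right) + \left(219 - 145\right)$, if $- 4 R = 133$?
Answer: $\frac{51235}{4} \approx 12809.0$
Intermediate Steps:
$R = - \frac{133}{4}$ ($R = \left(- \frac{1}{4}\right) 133 = - \frac{133}{4} \approx -33.25$)
$R \left(-383\right) + \left(219 - 145\right) = \left(- \frac{133}{4}\right) \left(-383\right) + \left(219 - 145\right) = \frac{50939}{4} + \left(219 - 145\right) = \frac{50939}{4} + 74 = \frac{51235}{4}$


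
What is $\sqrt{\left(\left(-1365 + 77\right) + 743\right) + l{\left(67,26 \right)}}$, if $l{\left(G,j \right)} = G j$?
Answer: $3 \sqrt{133} \approx 34.598$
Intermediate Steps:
$\sqrt{\left(\left(-1365 + 77\right) + 743\right) + l{\left(67,26 \right)}} = \sqrt{\left(\left(-1365 + 77\right) + 743\right) + 67 \cdot 26} = \sqrt{\left(-1288 + 743\right) + 1742} = \sqrt{-545 + 1742} = \sqrt{1197} = 3 \sqrt{133}$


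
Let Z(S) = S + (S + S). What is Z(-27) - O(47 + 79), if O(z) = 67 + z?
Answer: -274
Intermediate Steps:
Z(S) = 3*S (Z(S) = S + 2*S = 3*S)
Z(-27) - O(47 + 79) = 3*(-27) - (67 + (47 + 79)) = -81 - (67 + 126) = -81 - 1*193 = -81 - 193 = -274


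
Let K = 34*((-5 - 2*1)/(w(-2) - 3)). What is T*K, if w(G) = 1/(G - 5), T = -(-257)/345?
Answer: 214081/3795 ≈ 56.411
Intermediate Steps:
T = 257/345 (T = -(-257)/345 = -1*(-257/345) = 257/345 ≈ 0.74493)
w(G) = 1/(-5 + G)
K = 833/11 (K = 34*((-5 - 2*1)/(1/(-5 - 2) - 3)) = 34*((-5 - 2)/(1/(-7) - 3)) = 34*(-7/(-⅐ - 3)) = 34*(-7/(-22/7)) = 34*(-7*(-7/22)) = 34*(49/22) = 833/11 ≈ 75.727)
T*K = (257/345)*(833/11) = 214081/3795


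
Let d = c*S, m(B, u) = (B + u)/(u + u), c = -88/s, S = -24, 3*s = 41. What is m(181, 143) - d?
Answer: -899406/5863 ≈ -153.40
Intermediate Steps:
s = 41/3 (s = (1/3)*41 = 41/3 ≈ 13.667)
c = -264/41 (c = -88/41/3 = -88*3/41 = -264/41 ≈ -6.4390)
m(B, u) = (B + u)/(2*u) (m(B, u) = (B + u)/((2*u)) = (B + u)*(1/(2*u)) = (B + u)/(2*u))
d = 6336/41 (d = -264/41*(-24) = 6336/41 ≈ 154.54)
m(181, 143) - d = (1/2)*(181 + 143)/143 - 1*6336/41 = (1/2)*(1/143)*324 - 6336/41 = 162/143 - 6336/41 = -899406/5863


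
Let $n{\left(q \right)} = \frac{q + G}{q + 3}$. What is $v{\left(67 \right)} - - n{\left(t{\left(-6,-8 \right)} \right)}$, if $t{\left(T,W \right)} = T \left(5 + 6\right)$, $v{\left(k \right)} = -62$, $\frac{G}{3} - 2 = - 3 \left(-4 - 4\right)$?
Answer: $- \frac{1306}{21} \approx -62.19$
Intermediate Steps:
$G = 78$ ($G = 6 + 3 \left(- 3 \left(-4 - 4\right)\right) = 6 + 3 \left(\left(-3\right) \left(-8\right)\right) = 6 + 3 \cdot 24 = 6 + 72 = 78$)
$t{\left(T,W \right)} = 11 T$ ($t{\left(T,W \right)} = T 11 = 11 T$)
$n{\left(q \right)} = \frac{78 + q}{3 + q}$ ($n{\left(q \right)} = \frac{q + 78}{q + 3} = \frac{78 + q}{3 + q}$)
$v{\left(67 \right)} - - n{\left(t{\left(-6,-8 \right)} \right)} = -62 - - \frac{78 + 11 \left(-6\right)}{3 + 11 \left(-6\right)} = -62 - - \frac{78 - 66}{3 - 66} = -62 - - \frac{12}{-63} = -62 - - \frac{\left(-1\right) 12}{63} = -62 - \left(-1\right) \left(- \frac{4}{21}\right) = -62 - \frac{4}{21} = - \frac{1306}{21}$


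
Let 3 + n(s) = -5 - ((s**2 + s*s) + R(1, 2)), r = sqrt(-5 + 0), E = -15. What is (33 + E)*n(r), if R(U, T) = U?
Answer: 18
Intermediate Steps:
r = I*sqrt(5) (r = sqrt(-5) = I*sqrt(5) ≈ 2.2361*I)
n(s) = -9 - 2*s**2 (n(s) = -3 + (-5 - ((s**2 + s*s) + 1)) = -3 + (-5 - ((s**2 + s**2) + 1)) = -3 + (-5 - (2*s**2 + 1)) = -3 + (-5 - (1 + 2*s**2)) = -3 + (-5 + (-1 - 2*s**2)) = -3 + (-6 - 2*s**2) = -9 - 2*s**2)
(33 + E)*n(r) = (33 - 15)*(-9 - 2*(I*sqrt(5))**2) = 18*(-9 - 2*(-5)) = 18*(-9 + 10) = 18*1 = 18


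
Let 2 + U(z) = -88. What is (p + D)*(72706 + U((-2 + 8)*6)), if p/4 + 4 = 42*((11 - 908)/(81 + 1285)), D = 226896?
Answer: 11247034178272/683 ≈ 1.6467e+10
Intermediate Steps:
p = -86276/683 (p = -16 + 4*(42*((11 - 908)/(81 + 1285))) = -16 + 4*(42*(-897/1366)) = -16 + 4*(-18837/683) = -16 - 75348/683 = -86276/683 ≈ -126.32)
U(z) = -90 (U(z) = -2 - 88 = -90)
(p + D)*(72706 + U((-2 + 8)*6)) = (-86276/683 + 226896)*(72706 - 90) = (154883692/683)*72616 = 11247034178272/683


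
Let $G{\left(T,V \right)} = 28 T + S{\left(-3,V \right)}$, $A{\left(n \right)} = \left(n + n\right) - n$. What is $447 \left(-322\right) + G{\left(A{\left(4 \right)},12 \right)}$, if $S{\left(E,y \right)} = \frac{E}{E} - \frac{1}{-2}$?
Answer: $- \frac{287641}{2} \approx -1.4382 \cdot 10^{5}$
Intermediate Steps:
$S{\left(E,y \right)} = \frac{3}{2}$ ($S{\left(E,y \right)} = 1 - - \frac{1}{2} = 1 + \frac{1}{2} = \frac{3}{2}$)
$A{\left(n \right)} = n$ ($A{\left(n \right)} = 2 n - n = n$)
$G{\left(T,V \right)} = \frac{3}{2} + 28 T$ ($G{\left(T,V \right)} = 28 T + \frac{3}{2} = \frac{3}{2} + 28 T$)
$447 \left(-322\right) + G{\left(A{\left(4 \right)},12 \right)} = 447 \left(-322\right) + \left(\frac{3}{2} + 28 \cdot 4\right) = -143934 + \left(\frac{3}{2} + 112\right) = -143934 + \frac{227}{2} = - \frac{287641}{2}$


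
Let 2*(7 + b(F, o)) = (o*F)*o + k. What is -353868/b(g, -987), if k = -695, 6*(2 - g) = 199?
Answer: 1415472/60724619 ≈ 0.023310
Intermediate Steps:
g = -187/6 (g = 2 - 1/6*199 = 2 - 199/6 = -187/6 ≈ -31.167)
b(F, o) = -709/2 + F*o**2/2 (b(F, o) = -7 + ((o*F)*o - 695)/2 = -7 + ((F*o)*o - 695)/2 = -7 + (F*o**2 - 695)/2 = -7 + (-695 + F*o**2)/2 = -7 + (-695/2 + F*o**2/2) = -709/2 + F*o**2/2)
-353868/b(g, -987) = -353868/(-709/2 + (1/2)*(-187/6)*(-987)**2) = -353868/(-709/2 + (1/2)*(-187/6)*974169) = -353868/(-709/2 - 60723201/4) = -353868/(-60724619/4) = -353868*(-4/60724619) = 1415472/60724619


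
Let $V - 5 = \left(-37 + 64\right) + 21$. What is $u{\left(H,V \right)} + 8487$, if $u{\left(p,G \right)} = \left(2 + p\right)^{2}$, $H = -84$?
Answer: $15211$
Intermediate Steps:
$V = 53$ ($V = 5 + \left(\left(-37 + 64\right) + 21\right) = 5 + \left(27 + 21\right) = 5 + 48 = 53$)
$u{\left(H,V \right)} + 8487 = \left(2 - 84\right)^{2} + 8487 = \left(-82\right)^{2} + 8487 = 6724 + 8487 = 15211$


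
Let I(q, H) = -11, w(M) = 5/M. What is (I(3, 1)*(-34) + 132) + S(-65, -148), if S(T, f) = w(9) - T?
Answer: 5144/9 ≈ 571.56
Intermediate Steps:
S(T, f) = 5/9 - T
(I(3, 1)*(-34) + 132) + S(-65, -148) = (-11*(-34) + 132) + (5/9 - 1*(-65)) = (374 + 132) + (5/9 + 65) = 506 + 590/9 = 5144/9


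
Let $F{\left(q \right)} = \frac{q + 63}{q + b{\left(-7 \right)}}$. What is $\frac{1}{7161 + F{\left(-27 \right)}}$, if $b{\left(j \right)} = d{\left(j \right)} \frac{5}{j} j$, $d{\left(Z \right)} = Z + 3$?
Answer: $\frac{47}{336531} \approx 0.00013966$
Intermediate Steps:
$d{\left(Z \right)} = 3 + Z$
$b{\left(j \right)} = 15 + 5 j$ ($b{\left(j \right)} = \left(3 + j\right) \frac{5}{j} j = \frac{5 \left(3 + j\right)}{j} j = 15 + 5 j$)
$F{\left(q \right)} = \frac{63 + q}{-20 + q}$ ($F{\left(q \right)} = \frac{q + 63}{q + \left(15 + 5 \left(-7\right)\right)} = \frac{63 + q}{q + \left(15 - 35\right)} = \frac{63 + q}{q - 20} = \frac{63 + q}{-20 + q}$)
$\frac{1}{7161 + F{\left(-27 \right)}} = \frac{1}{7161 + \frac{63 - 27}{-20 - 27}} = \frac{1}{7161 + \frac{1}{-47} \cdot 36} = \frac{1}{7161 - \frac{36}{47}} = \frac{1}{\frac{336531}{47}} = \frac{47}{336531}$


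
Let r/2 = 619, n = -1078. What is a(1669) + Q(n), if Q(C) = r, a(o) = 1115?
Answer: 2353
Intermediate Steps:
r = 1238 (r = 2*619 = 1238)
Q(C) = 1238
a(1669) + Q(n) = 1115 + 1238 = 2353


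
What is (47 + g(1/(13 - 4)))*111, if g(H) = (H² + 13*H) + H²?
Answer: 145262/27 ≈ 5380.1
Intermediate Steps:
g(H) = 2*H² + 13*H
(47 + g(1/(13 - 4)))*111 = (47 + (13 + 2/(13 - 4))/(13 - 4))*111 = (47 + (13 + 2/9)/9)*111 = (47 + (⅑)*(119/9))*111 = (47 + 119/81)*111 = (3926/81)*111 = 145262/27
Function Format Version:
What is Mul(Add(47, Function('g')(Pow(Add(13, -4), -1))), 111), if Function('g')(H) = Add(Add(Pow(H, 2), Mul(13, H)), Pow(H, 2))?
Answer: Rational(145262, 27) ≈ 5380.1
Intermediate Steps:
Function('g')(H) = Add(Mul(2, Pow(H, 2)), Mul(13, H))
Mul(Add(47, Function('g')(Pow(Add(13, -4), -1))), 111) = Mul(Add(47, Mul(Pow(Add(13, -4), -1), Add(13, Mul(2, Pow(Add(13, -4), -1))))), 111) = Mul(Add(47, Mul(Pow(9, -1), Add(13, Mul(2, Pow(9, -1))))), 111) = Mul(Add(47, Mul(Rational(1, 9), Add(13, Mul(2, Rational(1, 9))))), 111) = Mul(Add(47, Mul(Rational(1, 9), Add(13, Rational(2, 9)))), 111) = Mul(Add(47, Mul(Rational(1, 9), Rational(119, 9))), 111) = Mul(Add(47, Rational(119, 81)), 111) = Mul(Rational(3926, 81), 111) = Rational(145262, 27)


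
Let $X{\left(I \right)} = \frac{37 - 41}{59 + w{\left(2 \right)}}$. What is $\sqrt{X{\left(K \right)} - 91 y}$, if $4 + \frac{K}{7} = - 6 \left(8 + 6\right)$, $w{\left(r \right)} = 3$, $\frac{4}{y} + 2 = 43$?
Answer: $\frac{i \sqrt{14446186}}{1271} \approx 2.9904 i$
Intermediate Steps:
$y = \frac{4}{41}$ ($y = \frac{4}{-2 + 43} = \frac{4}{41} \approx 0.097561$)
$K = -616$ ($K = -28 + 7 \left(- 6 \left(8 + 6\right)\right) = -28 + 7 \left(\left(-6\right) 14\right) = -28 + 7 \left(-84\right) = -28 - 588 = -616$)
$X{\left(I \right)} = - \frac{2}{31}$ ($X{\left(I \right)} = \frac{37 - 41}{59 + 3} = - \frac{4}{62} = \left(-4\right) \frac{1}{62} = - \frac{2}{31}$)
$\sqrt{X{\left(K \right)} - 91 y} = \sqrt{- \frac{2}{31} - \frac{364}{41}} = \sqrt{- \frac{11366}{1271}} = \frac{i \sqrt{14446186}}{1271}$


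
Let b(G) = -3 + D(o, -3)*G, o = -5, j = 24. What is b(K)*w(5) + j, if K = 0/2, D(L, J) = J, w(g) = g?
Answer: 9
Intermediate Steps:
K = 0 (K = 0*(½) = 0)
b(G) = -3 - 3*G
b(K)*w(5) + j = (-3 - 3*0)*5 + 24 = (-3 + 0)*5 + 24 = -3*5 + 24 = -15 + 24 = 9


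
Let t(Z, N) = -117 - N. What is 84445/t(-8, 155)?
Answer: -84445/272 ≈ -310.46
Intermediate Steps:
84445/t(-8, 155) = 84445/(-117 - 1*155) = 84445/(-117 - 155) = 84445/(-272) = 84445*(-1/272) = -84445/272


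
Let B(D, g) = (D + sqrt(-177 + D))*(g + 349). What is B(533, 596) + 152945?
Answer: 656630 + 1890*sqrt(89) ≈ 6.7446e+5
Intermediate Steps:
B(D, g) = (349 + g)*(D + sqrt(-177 + D)) (B(D, g) = (D + sqrt(-177 + D))*(349 + g) = (349 + g)*(D + sqrt(-177 + D)))
B(533, 596) + 152945 = (349*533 + 349*sqrt(-177 + 533) + 533*596 + 596*sqrt(-177 + 533)) + 152945 = (186017 + 349*sqrt(356) + 317668 + 596*sqrt(356)) + 152945 = (186017 + 349*(2*sqrt(89)) + 317668 + 596*(2*sqrt(89))) + 152945 = (186017 + 698*sqrt(89) + 317668 + 1192*sqrt(89)) + 152945 = (503685 + 1890*sqrt(89)) + 152945 = 656630 + 1890*sqrt(89)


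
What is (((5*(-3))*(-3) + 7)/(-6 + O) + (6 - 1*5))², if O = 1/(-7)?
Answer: 103041/1849 ≈ 55.728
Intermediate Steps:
O = -⅐ ≈ -0.14286
(((5*(-3))*(-3) + 7)/(-6 + O) + (6 - 1*5))² = (((5*(-3))*(-3) + 7)/(-6 - ⅐) + (6 - 1*5))² = ((-15*(-3) + 7)/(-43/7) + (6 - 5))² = ((45 + 7)*(-7/43) + 1)² = (52*(-7/43) + 1)² = (-364/43 + 1)² = (-321/43)² = 103041/1849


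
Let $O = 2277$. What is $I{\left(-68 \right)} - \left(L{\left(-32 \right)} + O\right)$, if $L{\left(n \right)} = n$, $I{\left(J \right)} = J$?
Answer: $-2313$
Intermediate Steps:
$I{\left(-68 \right)} - \left(L{\left(-32 \right)} + O\right) = -68 - \left(-32 + 2277\right) = -68 - 2245 = -2313$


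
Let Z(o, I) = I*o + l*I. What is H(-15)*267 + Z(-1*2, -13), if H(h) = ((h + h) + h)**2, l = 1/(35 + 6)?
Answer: 22168728/41 ≈ 5.4070e+5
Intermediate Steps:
l = 1/41 ≈ 0.024390
H(h) = 9*h**2 (H(h) = (2*h + h)**2 = (3*h)**2 = 9*h**2)
Z(o, I) = I/41 + I*o (Z(o, I) = I*o + I/41 = I/41 + I*o)
H(-15)*267 + Z(-1*2, -13) = (9*(-15)**2)*267 - 13*(1/41 - 1*2) = (9*225)*267 - 13*(1/41 - 2) = 2025*267 - 13*(-81/41) = 540675 + 1053/41 = 22168728/41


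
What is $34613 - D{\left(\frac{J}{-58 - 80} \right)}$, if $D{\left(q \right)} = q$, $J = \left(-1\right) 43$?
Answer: $\frac{4776551}{138} \approx 34613.0$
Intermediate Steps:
$J = -43$
$34613 - D{\left(\frac{J}{-58 - 80} \right)} = 34613 - - \frac{43}{-58 - 80} = 34613 - - \frac{43}{-138} = 34613 - \left(-43\right) \left(- \frac{1}{138}\right) = 34613 - \frac{43}{138} = \frac{4776551}{138}$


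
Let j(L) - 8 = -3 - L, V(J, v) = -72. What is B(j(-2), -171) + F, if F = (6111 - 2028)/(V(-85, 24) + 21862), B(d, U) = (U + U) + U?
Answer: -11174187/21790 ≈ -512.81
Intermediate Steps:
j(L) = 5 - L (j(L) = 8 + (-3 - L) = 5 - L)
B(d, U) = 3*U (B(d, U) = 2*U + U = 3*U)
F = 4083/21790 (F = (6111 - 2028)/(-72 + 21862) = 4083/21790 ≈ 0.18738)
B(j(-2), -171) + F = 3*(-171) + 4083/21790 = -513 + 4083/21790 = -11174187/21790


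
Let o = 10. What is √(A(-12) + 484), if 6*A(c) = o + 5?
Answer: √1946/2 ≈ 22.057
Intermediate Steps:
A(c) = 5/2 (A(c) = (10 + 5)/6 = (⅙)*15 = 5/2)
√(A(-12) + 484) = √(5/2 + 484) = √(973/2) = √1946/2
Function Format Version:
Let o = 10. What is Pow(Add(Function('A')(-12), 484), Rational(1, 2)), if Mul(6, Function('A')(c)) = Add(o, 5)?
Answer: Mul(Rational(1, 2), Pow(1946, Rational(1, 2))) ≈ 22.057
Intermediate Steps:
Function('A')(c) = Rational(5, 2) (Function('A')(c) = Mul(Rational(1, 6), Add(10, 5)) = Mul(Rational(1, 6), 15) = Rational(5, 2))
Pow(Add(Function('A')(-12), 484), Rational(1, 2)) = Pow(Add(Rational(5, 2), 484), Rational(1, 2)) = Pow(Rational(973, 2), Rational(1, 2)) = Mul(Rational(1, 2), Pow(1946, Rational(1, 2)))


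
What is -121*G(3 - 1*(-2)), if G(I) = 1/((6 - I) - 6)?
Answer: 121/5 ≈ 24.200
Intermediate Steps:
G(I) = -1/I (G(I) = 1/(-I) = -1/I)
-121*G(3 - 1*(-2)) = -(-121)/(3 - 1*(-2)) = -(-121)/(3 + 2) = -(-121)/5 = -121*(-⅕) = 121/5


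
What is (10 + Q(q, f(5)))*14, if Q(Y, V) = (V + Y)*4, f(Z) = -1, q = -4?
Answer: -140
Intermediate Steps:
Q(Y, V) = 4*V + 4*Y
(10 + Q(q, f(5)))*14 = (10 + (4*(-1) + 4*(-4)))*14 = (10 + (-4 - 16))*14 = (10 - 20)*14 = -10*14 = -140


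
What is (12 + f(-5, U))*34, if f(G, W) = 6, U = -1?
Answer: 612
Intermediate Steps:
(12 + f(-5, U))*34 = (12 + 6)*34 = 18*34 = 612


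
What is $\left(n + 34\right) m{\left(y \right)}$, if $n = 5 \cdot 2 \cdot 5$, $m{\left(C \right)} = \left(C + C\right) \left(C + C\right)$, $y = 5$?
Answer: $8400$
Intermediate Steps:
$m{\left(C \right)} = 4 C^{2}$ ($m{\left(C \right)} = 2 C 2 C = 4 C^{2}$)
$n = 50$ ($n = 10 \cdot 5 = 50$)
$\left(n + 34\right) m{\left(y \right)} = \left(50 + 34\right) 4 \cdot 5^{2} = 84 \cdot 4 \cdot 25 = 84 \cdot 100 = 8400$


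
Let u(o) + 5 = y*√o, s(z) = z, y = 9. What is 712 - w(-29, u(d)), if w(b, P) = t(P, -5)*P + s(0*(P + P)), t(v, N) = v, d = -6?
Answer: 1173 + 90*I*√6 ≈ 1173.0 + 220.45*I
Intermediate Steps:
u(o) = -5 + 9*√o
w(b, P) = P² (w(b, P) = P*P + 0*(P + P) = P² + 0*(2*P) = P² + 0 = P²)
712 - w(-29, u(d)) = 712 - (-5 + 9*√(-6))² = 712 - (-5 + 9*(I*√6))² = 712 - (-5 + 9*I*√6)²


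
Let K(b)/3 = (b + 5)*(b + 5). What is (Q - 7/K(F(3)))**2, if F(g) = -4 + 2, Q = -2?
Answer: 3721/729 ≈ 5.1043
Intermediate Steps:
F(g) = -2
K(b) = 3*(5 + b)**2 (K(b) = 3*((b + 5)*(b + 5)) = 3*((5 + b)*(5 + b)) = 3*(5 + b)**2)
(Q - 7/K(F(3)))**2 = (-2 - 7*1/(3*(5 - 2)**2))**2 = (-2 - 7/(3*3**2))**2 = (-2 - 7/(3*9))**2 = (-2 - 7/27)**2 = (-61/27)**2 = 3721/729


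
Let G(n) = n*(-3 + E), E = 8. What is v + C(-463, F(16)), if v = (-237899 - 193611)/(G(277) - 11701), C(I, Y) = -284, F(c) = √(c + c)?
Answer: -1249117/5158 ≈ -242.17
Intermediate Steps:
F(c) = √2*√c (F(c) = √(2*c) = √2*√c)
G(n) = 5*n (G(n) = n*(-3 + 8) = n*5 = 5*n)
v = 215755/5158 (v = (-237899 - 193611)/(5*277 - 11701) = -431510/(1385 - 11701) = -431510/(-10316) = -431510*(-1/10316) = 215755/5158 ≈ 41.829)
v + C(-463, F(16)) = 215755/5158 - 284 = -1249117/5158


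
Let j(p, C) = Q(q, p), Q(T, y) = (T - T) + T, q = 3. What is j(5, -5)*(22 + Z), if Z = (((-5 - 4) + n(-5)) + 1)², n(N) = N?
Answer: 573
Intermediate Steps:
Q(T, y) = T (Q(T, y) = 0 + T = T)
j(p, C) = 3
Z = 169 (Z = (((-5 - 4) - 5) + 1)² = ((-9 - 5) + 1)² = (-14 + 1)² = (-13)² = 169)
j(5, -5)*(22 + Z) = 3*(22 + 169) = 3*191 = 573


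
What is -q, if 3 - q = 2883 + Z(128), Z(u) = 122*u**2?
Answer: 2001728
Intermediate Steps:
q = -2001728 (q = 3 - (2883 + 122*128**2) = 3 - (2883 + 122*16384) = 3 - (2883 + 1998848) = 3 - 1*2001731 = 3 - 2001731 = -2001728)
-q = -1*(-2001728) = 2001728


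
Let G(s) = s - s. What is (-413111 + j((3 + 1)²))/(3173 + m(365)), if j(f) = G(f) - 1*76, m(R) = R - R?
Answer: -413187/3173 ≈ -130.22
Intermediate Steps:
G(s) = 0
m(R) = 0
j(f) = -76 (j(f) = 0 - 1*76 = 0 - 76 = -76)
(-413111 + j((3 + 1)²))/(3173 + m(365)) = (-413111 - 76)/(3173 + 0) = -413187/3173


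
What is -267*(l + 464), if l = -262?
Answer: -53934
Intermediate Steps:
-267*(l + 464) = -267*(-262 + 464) = -267*202 = -53934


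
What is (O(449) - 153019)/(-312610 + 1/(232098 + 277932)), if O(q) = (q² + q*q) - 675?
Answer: -6697713960/8391604121 ≈ -0.79814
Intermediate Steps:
O(q) = -675 + 2*q² (O(q) = (q² + q²) - 675 = 2*q² - 675 = -675 + 2*q²)
(O(449) - 153019)/(-312610 + 1/(232098 + 277932)) = ((-675 + 2*449²) - 153019)/(-312610 + 1/(232098 + 277932)) = ((-675 + 2*201601) - 153019)/(-312610 + 1/510030) = ((-675 + 403202) - 153019)/(-312610 + 1/510030) = (402527 - 153019)/(-159440478299/510030) = 249508*(-510030/159440478299) = -6697713960/8391604121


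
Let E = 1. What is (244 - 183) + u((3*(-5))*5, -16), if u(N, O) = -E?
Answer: 60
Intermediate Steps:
u(N, O) = -1 (u(N, O) = -1*1 = -1)
(244 - 183) + u((3*(-5))*5, -16) = (244 - 183) - 1 = 61 - 1 = 60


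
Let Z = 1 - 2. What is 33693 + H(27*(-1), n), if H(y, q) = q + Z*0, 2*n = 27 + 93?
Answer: 33753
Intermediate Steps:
Z = -1
n = 60 (n = (27 + 93)/2 = (½)*120 = 60)
H(y, q) = q (H(y, q) = q - 1*0 = q + 0 = q)
33693 + H(27*(-1), n) = 33693 + 60 = 33753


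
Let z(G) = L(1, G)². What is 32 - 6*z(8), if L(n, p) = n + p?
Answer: -454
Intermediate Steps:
z(G) = (1 + G)²
32 - 6*z(8) = 32 - 6*(1 + 8)² = 32 - 6*9² = 32 - 6*81 = 32 - 486 = -454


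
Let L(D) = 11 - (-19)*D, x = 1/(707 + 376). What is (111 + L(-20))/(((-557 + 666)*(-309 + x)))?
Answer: 139707/18238207 ≈ 0.0076601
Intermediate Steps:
x = 1/1083 ≈ 0.00092336
L(D) = 11 + 19*D
(111 + L(-20))/(((-557 + 666)*(-309 + x))) = (111 + (11 + 19*(-20)))/(((-557 + 666)*(-309 + 1/1083))) = (111 + (11 - 380))/((109*(-334646/1083))) = (111 - 369)/(-36476414/1083) = -1083/36476414*(-258) = 139707/18238207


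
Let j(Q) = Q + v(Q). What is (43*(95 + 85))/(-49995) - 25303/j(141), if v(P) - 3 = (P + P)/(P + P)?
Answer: -28136573/161095 ≈ -174.66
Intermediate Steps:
v(P) = 4 (v(P) = 3 + (P + P)/(P + P) = 3 + (2*P)/((2*P)) = 3 + (2*P)*(1/(2*P)) = 3 + 1 = 4)
j(Q) = 4 + Q (j(Q) = Q + 4 = 4 + Q)
(43*(95 + 85))/(-49995) - 25303/j(141) = (43*(95 + 85))/(-49995) - 25303/(4 + 141) = (43*180)*(-1/49995) - 25303/145 = 7740*(-1/49995) - 25303*1/145 = -172/1111 - 25303/145 = -28136573/161095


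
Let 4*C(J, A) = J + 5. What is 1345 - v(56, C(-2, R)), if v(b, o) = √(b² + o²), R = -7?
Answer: 1345 - √50185/4 ≈ 1289.0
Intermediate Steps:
C(J, A) = 5/4 + J/4 (C(J, A) = (J + 5)/4 = (5 + J)/4 = 5/4 + J/4)
1345 - v(56, C(-2, R)) = 1345 - √(56² + (5/4 + (¼)*(-2))²) = 1345 - √(3136 + (5/4 - ½)²) = 1345 - √(3136 + (¾)²) = 1345 - √(3136 + 9/16) = 1345 - √(50185/16) = 1345 - √50185/4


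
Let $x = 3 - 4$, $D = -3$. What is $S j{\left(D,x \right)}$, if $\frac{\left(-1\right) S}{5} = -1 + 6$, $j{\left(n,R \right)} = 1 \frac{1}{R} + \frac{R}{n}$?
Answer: $\frac{50}{3} \approx 16.667$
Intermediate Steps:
$x = -1$
$j{\left(n,R \right)} = \frac{1}{R} + \frac{R}{n}$
$S = -25$ ($S = - 5 \left(-1 + 6\right) = \left(-5\right) 5 = -25$)
$S j{\left(D,x \right)} = - 25 \left(\frac{1}{-1} - \frac{1}{-3}\right) = - 25 \left(-1 - - \frac{1}{3}\right) = - 25 \left(-1 + \frac{1}{3}\right) = \left(-25\right) \left(- \frac{2}{3}\right) = \frac{50}{3}$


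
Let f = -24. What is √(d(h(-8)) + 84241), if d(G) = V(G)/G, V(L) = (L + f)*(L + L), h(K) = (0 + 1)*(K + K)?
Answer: √84161 ≈ 290.10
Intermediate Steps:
h(K) = 2*K (h(K) = 1*(2*K) = 2*K)
V(L) = 2*L*(-24 + L) (V(L) = (L - 24)*(L + L) = (-24 + L)*(2*L) = 2*L*(-24 + L))
d(G) = -48 + 2*G (d(G) = (2*G*(-24 + G))/G = -48 + 2*G)
√(d(h(-8)) + 84241) = √((-48 + 2*(2*(-8))) + 84241) = √((-48 + 2*(-16)) + 84241) = √((-48 - 32) + 84241) = √(-80 + 84241) = √84161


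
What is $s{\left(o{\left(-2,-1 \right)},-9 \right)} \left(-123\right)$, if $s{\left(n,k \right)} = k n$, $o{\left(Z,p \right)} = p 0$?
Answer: $0$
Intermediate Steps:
$o{\left(Z,p \right)} = 0$
$s{\left(o{\left(-2,-1 \right)},-9 \right)} \left(-123\right) = \left(-9\right) 0 \left(-123\right) = 0 \left(-123\right) = 0$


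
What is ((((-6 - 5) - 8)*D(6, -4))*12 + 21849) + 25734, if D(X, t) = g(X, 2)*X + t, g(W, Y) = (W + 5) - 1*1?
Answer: 34815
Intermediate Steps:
g(W, Y) = 4 + W (g(W, Y) = (5 + W) - 1 = 4 + W)
D(X, t) = t + X*(4 + X) (D(X, t) = (4 + X)*X + t = X*(4 + X) + t = t + X*(4 + X))
((((-6 - 5) - 8)*D(6, -4))*12 + 21849) + 25734 = ((((-6 - 5) - 8)*(-4 + 6*(4 + 6)))*12 + 21849) + 25734 = (((-11 - 8)*(-4 + 6*10))*12 + 21849) + 25734 = (-19*(-4 + 60)*12 + 21849) + 25734 = (-19*56*12 + 21849) + 25734 = (-1064*12 + 21849) + 25734 = (-12768 + 21849) + 25734 = 9081 + 25734 = 34815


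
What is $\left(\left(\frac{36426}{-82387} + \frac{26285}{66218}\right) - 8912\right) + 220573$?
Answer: $\frac{1154716839775353}{5455502366} \approx 2.1166 \cdot 10^{5}$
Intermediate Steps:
$\left(\left(\frac{36426}{-82387} + \frac{26285}{66218}\right) - 8912\right) + 220573 = \left(\left(36426 \left(- \frac{1}{82387}\right) + 26285 \cdot \frac{1}{66218}\right) - 8912\right) + 220573 = \left(\left(- \frac{36426}{82387} + \frac{26285}{66218}\right) - 8912\right) + 220573 = \left(- \frac{246514573}{5455502366} - 8912\right) + 220573 = - \frac{48619683600365}{5455502366} + 220573 = \frac{1154716839775353}{5455502366}$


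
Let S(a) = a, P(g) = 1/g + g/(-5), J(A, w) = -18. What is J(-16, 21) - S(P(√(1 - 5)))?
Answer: -18 + 9*I/10 ≈ -18.0 + 0.9*I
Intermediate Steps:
P(g) = 1/g - g/5 (P(g) = 1/g + g*(-⅕) = 1/g - g/5)
J(-16, 21) - S(P(√(1 - 5))) = -18 - (1/(√(1 - 5)) - √(1 - 5)/5) = -18 - (1/(√(-4)) - 2*I/5) = -18 - (1/(2*I) - 2*I/5) = -18 - (-I/2 - 2*I/5) = -18 - (-9)*I/10 = -18 + 9*I/10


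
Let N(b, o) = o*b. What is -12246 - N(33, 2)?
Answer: -12312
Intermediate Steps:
N(b, o) = b*o
-12246 - N(33, 2) = -12246 - 33*2 = -12246 - 1*66 = -12246 - 66 = -12312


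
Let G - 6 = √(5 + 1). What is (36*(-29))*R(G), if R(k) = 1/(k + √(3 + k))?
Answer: -1044/(6 + √6 + √(9 + √6)) ≈ -88.226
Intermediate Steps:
G = 6 + √6 (G = 6 + √(5 + 1) = 6 + √6 ≈ 8.4495)
(36*(-29))*R(G) = (36*(-29))/((6 + √6) + √(3 + (6 + √6))) = -1044/((6 + √6) + √(9 + √6)) = -1044/(6 + √6 + √(9 + √6))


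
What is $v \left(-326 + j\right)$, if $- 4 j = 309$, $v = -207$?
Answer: $\frac{333891}{4} \approx 83473.0$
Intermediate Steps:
$j = - \frac{309}{4}$ ($j = \left(- \frac{1}{4}\right) 309 = - \frac{309}{4} \approx -77.25$)
$v \left(-326 + j\right) = - 207 \left(-326 - \frac{309}{4}\right) = \left(-207\right) \left(- \frac{1613}{4}\right) = \frac{333891}{4}$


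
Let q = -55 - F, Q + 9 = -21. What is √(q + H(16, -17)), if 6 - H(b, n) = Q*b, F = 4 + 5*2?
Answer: √417 ≈ 20.421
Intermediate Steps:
Q = -30 (Q = -9 - 21 = -30)
F = 14 (F = 4 + 10 = 14)
H(b, n) = 6 + 30*b (H(b, n) = 6 - (-30)*b = 6 + 30*b)
q = -69 (q = -55 - 1*14 = -55 - 14 = -69)
√(q + H(16, -17)) = √(-69 + (6 + 30*16)) = √(-69 + (6 + 480)) = √(-69 + 486) = √417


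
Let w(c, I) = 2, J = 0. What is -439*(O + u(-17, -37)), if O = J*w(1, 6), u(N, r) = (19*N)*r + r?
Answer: -5230246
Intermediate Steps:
u(N, r) = r + 19*N*r (u(N, r) = 19*N*r + r = r + 19*N*r)
O = 0 (O = 0*2 = 0)
-439*(O + u(-17, -37)) = -439*(0 - 37*(1 + 19*(-17))) = -439*(0 - 37*(1 - 323)) = -439*(0 - 37*(-322)) = -439*(0 + 11914) = -439*11914 = -5230246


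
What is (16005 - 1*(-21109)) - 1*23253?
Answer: 13861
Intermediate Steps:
(16005 - 1*(-21109)) - 1*23253 = (16005 + 21109) - 23253 = 37114 - 23253 = 13861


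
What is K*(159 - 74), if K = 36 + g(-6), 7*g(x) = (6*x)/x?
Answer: 21930/7 ≈ 3132.9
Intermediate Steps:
g(x) = 6/7 (g(x) = ((6*x)/x)/7 = (⅐)*6 = 6/7)
K = 258/7 (K = 36 + 6/7 = 258/7 ≈ 36.857)
K*(159 - 74) = 258*(159 - 74)/7 = (258/7)*85 = 21930/7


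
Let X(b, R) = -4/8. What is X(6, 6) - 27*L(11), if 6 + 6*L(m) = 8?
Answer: -19/2 ≈ -9.5000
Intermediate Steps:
X(b, R) = -1/2 (X(b, R) = -4*1/8 = -1/2)
L(m) = 1/3 (L(m) = -1 + (1/6)*8 = -1 + 4/3 = 1/3)
X(6, 6) - 27*L(11) = -1/2 - 27*1/3 = -1/2 - 9 = -19/2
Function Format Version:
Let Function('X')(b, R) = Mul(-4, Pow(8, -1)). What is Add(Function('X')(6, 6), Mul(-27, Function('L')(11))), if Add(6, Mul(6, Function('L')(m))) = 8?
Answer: Rational(-19, 2) ≈ -9.5000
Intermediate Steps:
Function('X')(b, R) = Rational(-1, 2) (Function('X')(b, R) = Mul(-4, Rational(1, 8)) = Rational(-1, 2))
Function('L')(m) = Rational(1, 3) (Function('L')(m) = Add(-1, Mul(Rational(1, 6), 8)) = Add(-1, Rational(4, 3)) = Rational(1, 3))
Add(Function('X')(6, 6), Mul(-27, Function('L')(11))) = Add(Rational(-1, 2), Mul(-27, Rational(1, 3))) = Add(Rational(-1, 2), -9) = Rational(-19, 2)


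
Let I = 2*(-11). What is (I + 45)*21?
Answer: 483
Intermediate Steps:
I = -22
(I + 45)*21 = (-22 + 45)*21 = 23*21 = 483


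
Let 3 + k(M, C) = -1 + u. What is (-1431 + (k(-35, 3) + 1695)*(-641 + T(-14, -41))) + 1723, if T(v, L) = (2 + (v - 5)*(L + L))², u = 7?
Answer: 4131164674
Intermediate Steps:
T(v, L) = (2 + 2*L*(-5 + v))² (T(v, L) = (2 + (-5 + v)*(2*L))² = (2 + 2*L*(-5 + v))²)
k(M, C) = 3 (k(M, C) = -3 + (-1 + 7) = -3 + 6 = 3)
(-1431 + (k(-35, 3) + 1695)*(-641 + T(-14, -41))) + 1723 = (-1431 + (3 + 1695)*(-641 + 4*(1 - 5*(-41) - 41*(-14))²)) + 1723 = (-1431 + 1698*(-641 + 4*(1 + 205 + 574)²)) + 1723 = (-1431 + 1698*(-641 + 4*780²)) + 1723 = (-1431 + 1698*(-641 + 4*608400)) + 1723 = (-1431 + 1698*(-641 + 2433600)) + 1723 = (-1431 + 1698*2432959) + 1723 = (-1431 + 4131164382) + 1723 = 4131162951 + 1723 = 4131164674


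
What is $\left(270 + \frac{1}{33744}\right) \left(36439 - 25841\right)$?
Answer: $\frac{48278558419}{16872} \approx 2.8615 \cdot 10^{6}$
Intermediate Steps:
$\left(270 + \frac{1}{33744}\right) \left(36439 - 25841\right) = \left(270 + \frac{1}{33744}\right) 10598 = \frac{9110881}{33744} \cdot 10598 = \frac{48278558419}{16872}$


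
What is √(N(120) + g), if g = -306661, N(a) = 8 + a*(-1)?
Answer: I*√306773 ≈ 553.87*I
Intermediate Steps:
N(a) = 8 - a
√(N(120) + g) = √((8 - 1*120) - 306661) = √((8 - 120) - 306661) = √(-112 - 306661) = √(-306773) = I*√306773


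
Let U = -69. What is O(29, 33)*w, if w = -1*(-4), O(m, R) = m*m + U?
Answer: 3088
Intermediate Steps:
O(m, R) = -69 + m**2 (O(m, R) = m*m - 69 = m**2 - 69 = -69 + m**2)
w = 4
O(29, 33)*w = (-69 + 29**2)*4 = (-69 + 841)*4 = 772*4 = 3088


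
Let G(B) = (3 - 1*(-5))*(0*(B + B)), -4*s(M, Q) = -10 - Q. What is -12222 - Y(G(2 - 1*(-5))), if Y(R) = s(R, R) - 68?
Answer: -24313/2 ≈ -12157.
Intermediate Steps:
s(M, Q) = 5/2 + Q/4 (s(M, Q) = -(-10 - Q)/4 = 5/2 + Q/4)
G(B) = 0 (G(B) = (3 + 5)*(0*(2*B)) = 8*0 = 0)
Y(R) = -131/2 + R/4 (Y(R) = (5/2 + R/4) - 68 = -131/2 + R/4)
-12222 - Y(G(2 - 1*(-5))) = -12222 - (-131/2 + (1/4)*0) = -12222 - (-131/2 + 0) = -12222 - 1*(-131/2) = -12222 + 131/2 = -24313/2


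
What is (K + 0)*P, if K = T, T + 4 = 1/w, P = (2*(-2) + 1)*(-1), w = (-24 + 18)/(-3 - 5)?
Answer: -8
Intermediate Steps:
w = ¾ (w = -6/(-8) = -6*(-⅛) = ¾ ≈ 0.75000)
P = 3 (P = (-4 + 1)*(-1) = -3*(-1) = 3)
T = -8/3 (T = -4 + 1/(¾) = -4 + 4/3 = -8/3 ≈ -2.6667)
K = -8/3 ≈ -2.6667
(K + 0)*P = (-8/3 + 0)*3 = -8/3*3 = -8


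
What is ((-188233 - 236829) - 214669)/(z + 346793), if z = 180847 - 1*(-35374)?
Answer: -639731/563014 ≈ -1.1363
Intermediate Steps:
z = 216221 (z = 180847 + 35374 = 216221)
((-188233 - 236829) - 214669)/(z + 346793) = ((-188233 - 236829) - 214669)/(216221 + 346793) = (-425062 - 214669)/563014 = -639731*1/563014 = -639731/563014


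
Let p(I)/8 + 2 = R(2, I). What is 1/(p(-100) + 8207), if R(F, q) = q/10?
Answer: 1/8111 ≈ 0.00012329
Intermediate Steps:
R(F, q) = q/10 (R(F, q) = q*(⅒) = q/10)
p(I) = -16 + 4*I/5 (p(I) = -16 + 8*(I/10) = -16 + 4*I/5)
1/(p(-100) + 8207) = 1/((-16 + (⅘)*(-100)) + 8207) = 1/((-16 - 80) + 8207) = 1/(-96 + 8207) = 1/8111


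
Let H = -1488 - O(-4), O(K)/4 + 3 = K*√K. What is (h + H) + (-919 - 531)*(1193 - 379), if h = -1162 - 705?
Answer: -1183643 + 32*I ≈ -1.1836e+6 + 32.0*I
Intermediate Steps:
O(K) = -12 + 4*K^(3/2) (O(K) = -12 + 4*(K*√K) = -12 + 4*K^(3/2))
h = -1867
H = -1476 + 32*I (H = -1488 - (-12 + 4*(-4)^(3/2)) = -1488 - (-12 + 4*(-8*I)) = -1488 - (-12 - 32*I) = -1488 + (12 + 32*I) = -1476 + 32*I ≈ -1476.0 + 32.0*I)
(h + H) + (-919 - 531)*(1193 - 379) = (-1867 + (-1476 + 32*I)) + (-919 - 531)*(1193 - 379) = (-3343 + 32*I) - 1450*814 = (-3343 + 32*I) - 1180300 = -1183643 + 32*I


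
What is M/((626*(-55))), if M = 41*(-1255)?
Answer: 10291/6886 ≈ 1.4945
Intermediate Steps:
M = -51455
M/((626*(-55))) = -51455/(626*(-55)) = -51455/(-34430) = -51455*(-1/34430) = 10291/6886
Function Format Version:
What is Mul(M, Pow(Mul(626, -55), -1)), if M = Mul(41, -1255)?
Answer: Rational(10291, 6886) ≈ 1.4945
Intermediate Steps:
M = -51455
Mul(M, Pow(Mul(626, -55), -1)) = Mul(-51455, Pow(Mul(626, -55), -1)) = Mul(-51455, Pow(-34430, -1)) = Mul(-51455, Rational(-1, 34430)) = Rational(10291, 6886)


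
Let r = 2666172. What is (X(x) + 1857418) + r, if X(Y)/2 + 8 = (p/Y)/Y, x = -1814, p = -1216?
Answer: 3721313626918/822649 ≈ 4.5236e+6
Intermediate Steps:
X(Y) = -16 - 2432/Y² (X(Y) = -16 + 2*((-1216/Y)/Y) = -16 + 2*(-1216/Y²) = -16 - 2432/Y²)
(X(x) + 1857418) + r = ((-16 - 2432/(-1814)²) + 1857418) + 2666172 = ((-16 - 2432*1/3290596) + 1857418) + 2666172 = ((-16 - 608/822649) + 1857418) + 2666172 = (-13162992/822649 + 1857418) + 2666172 = 1527989897290/822649 + 2666172 = 3721313626918/822649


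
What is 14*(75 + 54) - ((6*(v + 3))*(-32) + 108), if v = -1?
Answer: 2082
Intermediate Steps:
14*(75 + 54) - ((6*(v + 3))*(-32) + 108) = 14*(75 + 54) - ((6*(-1 + 3))*(-32) + 108) = 14*129 - ((6*2)*(-32) + 108) = 1806 - (12*(-32) + 108) = 1806 - (-384 + 108) = 1806 - 1*(-276) = 1806 + 276 = 2082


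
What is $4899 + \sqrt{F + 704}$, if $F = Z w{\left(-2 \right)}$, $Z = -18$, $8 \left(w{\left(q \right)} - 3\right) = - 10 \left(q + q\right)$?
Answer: $4899 + 4 \sqrt{35} \approx 4922.7$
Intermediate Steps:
$w{\left(q \right)} = 3 - \frac{5 q}{2}$ ($w{\left(q \right)} = 3 + \frac{\left(-10\right) \left(q + q\right)}{8} = 3 + \frac{\left(-10\right) 2 q}{8} = 3 + \frac{\left(-20\right) q}{8} = 3 - \frac{5 q}{2}$)
$F = -144$ ($F = - 18 \left(3 - -5\right) = - 18 \left(3 + 5\right) = \left(-18\right) 8 = -144$)
$4899 + \sqrt{F + 704} = 4899 + \sqrt{-144 + 704} = 4899 + \sqrt{560} = 4899 + 4 \sqrt{35}$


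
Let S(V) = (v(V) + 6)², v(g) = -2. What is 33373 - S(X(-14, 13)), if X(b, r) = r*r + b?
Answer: 33357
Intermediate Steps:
X(b, r) = b + r² (X(b, r) = r² + b = b + r²)
S(V) = 16 (S(V) = (-2 + 6)² = 4² = 16)
33373 - S(X(-14, 13)) = 33373 - 1*16 = 33373 - 16 = 33357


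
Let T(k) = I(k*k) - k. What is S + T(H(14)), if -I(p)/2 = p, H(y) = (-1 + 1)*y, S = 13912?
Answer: 13912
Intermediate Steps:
H(y) = 0 (H(y) = 0*y = 0)
I(p) = -2*p
T(k) = -k - 2*k² (T(k) = -2*k*k - k = -2*k² - k = -k - 2*k²)
S + T(H(14)) = 13912 + 0*(-1 - 2*0) = 13912 + 0*(-1 + 0) = 13912 + 0*(-1) = 13912 + 0 = 13912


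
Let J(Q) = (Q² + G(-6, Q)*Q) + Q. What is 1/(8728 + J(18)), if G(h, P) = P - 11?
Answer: 1/9196 ≈ 0.00010874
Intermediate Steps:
G(h, P) = -11 + P
J(Q) = Q + Q² + Q*(-11 + Q) (J(Q) = (Q² + (-11 + Q)*Q) + Q = (Q² + Q*(-11 + Q)) + Q = Q + Q² + Q*(-11 + Q))
1/(8728 + J(18)) = 1/(8728 + 2*18*(-5 + 18)) = 1/(8728 + 2*18*13) = 1/(8728 + 468) = 1/9196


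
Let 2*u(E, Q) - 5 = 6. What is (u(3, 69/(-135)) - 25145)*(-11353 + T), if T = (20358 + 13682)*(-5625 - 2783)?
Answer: 14390838938767/2 ≈ 7.1954e+12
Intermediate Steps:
u(E, Q) = 11/2 (u(E, Q) = 5/2 + (½)*6 = 5/2 + 3 = 11/2)
T = -286208320 (T = 34040*(-8408) = -286208320)
(u(3, 69/(-135)) - 25145)*(-11353 + T) = (11/2 - 25145)*(-11353 - 286208320) = -50279/2*(-286219673) = 14390838938767/2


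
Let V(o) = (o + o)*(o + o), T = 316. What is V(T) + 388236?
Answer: 787660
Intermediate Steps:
V(o) = 4*o**2 (V(o) = (2*o)*(2*o) = 4*o**2)
V(T) + 388236 = 4*316**2 + 388236 = 4*99856 + 388236 = 399424 + 388236 = 787660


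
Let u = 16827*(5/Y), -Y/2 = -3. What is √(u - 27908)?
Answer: I*√55542/2 ≈ 117.84*I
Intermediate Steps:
Y = 6 (Y = -2*(-3) = 6)
u = 28045/2 (u = 16827*(5/6) = 16827*(5*(⅙)) = 16827*(⅚) = 28045/2 ≈ 14023.)
√(u - 27908) = √(28045/2 - 27908) = √(-27771/2) = I*√55542/2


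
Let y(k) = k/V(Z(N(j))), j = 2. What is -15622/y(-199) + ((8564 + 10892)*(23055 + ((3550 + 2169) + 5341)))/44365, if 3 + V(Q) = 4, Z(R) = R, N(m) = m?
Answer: 1397659122/92933 ≈ 15039.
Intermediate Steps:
V(Q) = 1 (V(Q) = -3 + 4 = 1)
y(k) = k (y(k) = k/1 = k*1 = k)
-15622/y(-199) + ((8564 + 10892)*(23055 + ((3550 + 2169) + 5341)))/44365 = -15622/(-199) + ((8564 + 10892)*(23055 + ((3550 + 2169) + 5341)))/44365 = -15622*(-1/199) + (19456*(23055 + (5719 + 5341)))*(1/44365) = 15622/199 + (19456*(23055 + 11060))*(1/44365) = 15622/199 + (19456*34115)*(1/44365) = 15622/199 + 663741440*(1/44365) = 15622/199 + 6986752/467 = 1397659122/92933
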